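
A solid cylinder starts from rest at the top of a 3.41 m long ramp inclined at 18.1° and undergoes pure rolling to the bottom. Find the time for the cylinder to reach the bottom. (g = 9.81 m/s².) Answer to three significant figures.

For this body I = (1/2)MR², i.e. k = I/(MR²) = 0.5.
Translational: Mg sinθ − f = Ma. Rotational about the CM: fR = Iα = kMRa, so f = kMa.
Hence a = g sinθ/(1+k) = 9.81×sin18.1°/1.5 = 2.032 m/s².
Starting from rest, L = ½at², so t = √(2L/a) = √(2×3.41/2.032) ≈ 1.83 s.

t ≈ 1.83 s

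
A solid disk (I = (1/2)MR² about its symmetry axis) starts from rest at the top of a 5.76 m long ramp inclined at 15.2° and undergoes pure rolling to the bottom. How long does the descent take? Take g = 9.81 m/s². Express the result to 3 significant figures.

With I = (1/2)MR², the ratio k = I/(MR²) is 0.5.
Newton's second law down the slope: Mg sinθ − f = Ma. The torque equation fR = Iα (with α = a/R) gives f = kMa.
Hence a = g sinθ/(1+k) = 9.81×sin15.2°/1.5 = 1.715 m/s².
Starting from rest, L = ½at², so t = √(2L/a) = √(2×5.76/1.715) ≈ 2.59 s.

t ≈ 2.59 s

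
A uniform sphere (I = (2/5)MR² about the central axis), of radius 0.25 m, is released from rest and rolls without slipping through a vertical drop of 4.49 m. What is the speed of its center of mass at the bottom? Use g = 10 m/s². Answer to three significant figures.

Here I = (2/5)MR², so the shape factor k = I/(MR²) = 0.4.
The rolling condition ω = v/R makes the rotational term ½I(v/R)² = ½kMv², so KE_total = ½(1+k)Mv² = (7/10)Mv².
Energy conservation: Mgh = (7/10)Mv², so v = √(2gh/(1+k)) = √(2 × 10 × 4.49 / 1.4) ≈ 8.01 m/s.

v ≈ 8.01 m/s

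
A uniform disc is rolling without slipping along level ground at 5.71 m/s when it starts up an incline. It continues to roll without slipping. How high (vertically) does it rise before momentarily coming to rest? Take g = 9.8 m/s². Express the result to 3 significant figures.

Here I = (1/2)MR², so the shape factor k = I/(MR²) = 0.5.
Pure rolling means v = ωR; then KE = ½Mv² + ½I(v/R)² = ½(1+k)Mv² = (3/4)Mv².
At the top the kinetic energy is zero, so (3/4)Mv₀² = Mgh.
Thus h = (1+k)v₀²/(2g) = 1.5 × 5.71² / (2 × 9.8) ≈ 2.50 m.

h ≈ 2.50 m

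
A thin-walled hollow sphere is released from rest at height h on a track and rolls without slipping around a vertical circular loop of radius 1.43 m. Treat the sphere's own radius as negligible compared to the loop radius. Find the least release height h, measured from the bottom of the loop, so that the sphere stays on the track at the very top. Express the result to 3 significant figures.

h_min ≈ 4.05 m

With I = (2/3)MR², the ratio k = I/(MR²) is 2/3.
At the top of the loop, the minimum-contact condition is Mg = Mv_top²/r, so v_top² = gr.
With ω = v/R, the kinetic energy at speed v is ½(1+k)Mv² = (5/6)Mv².
Energy conservation from release (height h) to the top (height 2r): Mgh = Mg(2r) + (5/6)M·gr.
Thus h_min = 2r + (1+k)r/2 = r(2 + 1.667/2) = 1.43 × 2.833 ≈ 4.05 m.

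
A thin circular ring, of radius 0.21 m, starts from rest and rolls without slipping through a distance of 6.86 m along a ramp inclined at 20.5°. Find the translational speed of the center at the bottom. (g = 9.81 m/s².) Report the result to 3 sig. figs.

For this body I = MR², i.e. k = I/(MR²) = 1.
Since it rolls without slipping, ω = v/R and KE = ½Mv² + ½Iω² = ½(1+k)Mv² = Mv².
The vertical drop is h = L sinθ = 6.86 × sin20.5° = 2.402 m.
Setting Mgh = Mv² gives v = √(2gh/(1+k)) = √(2·9.81·2.402/2) ≈ 4.85 m/s.

v ≈ 4.85 m/s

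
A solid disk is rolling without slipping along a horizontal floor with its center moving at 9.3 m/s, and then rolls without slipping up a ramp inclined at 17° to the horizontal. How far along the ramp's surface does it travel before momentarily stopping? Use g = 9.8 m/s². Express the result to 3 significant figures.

d ≈ 22.6 m

For this body I = (1/2)MR², i.e. k = I/(MR²) = 0.5.
Rolling without slipping gives ω = v/R, so the total kinetic energy is ½Mv² + ½Iω² = ½(1+k)Mv² = (3/4)Mv².
Setting this equal to Mgh gives the vertical rise h = (1+k)v₀²/(2g) = 1.5×9.3²/(2×9.8) = 6.619 m.
Along the incline, d = h/sinθ = 6.619/sin17° ≈ 22.6 m.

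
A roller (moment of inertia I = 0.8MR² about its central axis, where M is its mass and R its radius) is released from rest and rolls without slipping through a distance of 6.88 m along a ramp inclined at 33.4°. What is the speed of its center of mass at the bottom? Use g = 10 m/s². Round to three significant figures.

v ≈ 6.49 m/s

For this body I = 0.8MR², i.e. k = I/(MR²) = 0.8.
Pure rolling means v = ωR; then KE = ½Mv² + ½I(v/R)² = ½(1+k)Mv² = (9/10)Mv².
The vertical drop is h = L sinθ = 6.88 × sin33.4° = 3.787 m.
Energy conservation: Mgh = (9/10)Mv², so v = √(2gh/(1+k)) = √(2 × 10 × 3.787 / 1.8) ≈ 6.49 m/s.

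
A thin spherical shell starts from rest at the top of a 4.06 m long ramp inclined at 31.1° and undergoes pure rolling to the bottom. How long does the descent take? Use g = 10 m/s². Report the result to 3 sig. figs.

t ≈ 1.62 s

The moment of inertia is (2/3)MR², giving k ≡ I/(MR²) = 2/3.
Newton's second law down the slope: Mg sinθ − f = Ma. The torque equation fR = Iα (with α = a/R) gives f = kMa.
Hence a = g sinθ/(1+k) = 10×sin31.1°/1.667 = 3.099 m/s².
With constant a from rest, t = √(2L/a) = √(2·4.06/3.099) ≈ 1.62 s.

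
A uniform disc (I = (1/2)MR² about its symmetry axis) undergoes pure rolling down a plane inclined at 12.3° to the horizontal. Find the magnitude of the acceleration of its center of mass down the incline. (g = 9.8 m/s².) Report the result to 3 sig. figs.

a ≈ 1.39 m/s²

With I = (1/2)MR², the ratio k = I/(MR²) is 0.5.
Translational: Mg sinθ − f = Ma. Rotational about the CM: fR = Iα = kMRa, so f = kMa.
Eliminating f: Mg sinθ = (1+k)Ma, so a = g sinθ/(1+k) = 9.8 × sin12.3° / 1.5 ≈ 1.39 m/s².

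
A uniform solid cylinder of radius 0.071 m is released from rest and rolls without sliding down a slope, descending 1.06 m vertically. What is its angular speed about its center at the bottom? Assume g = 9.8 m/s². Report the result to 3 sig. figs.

ω ≈ 52.4 rad/s

Here I = (1/2)MR², so the shape factor k = I/(MR²) = 0.5.
Pure rolling means v = ωR; then KE = ½Mv² + ½I(v/R)² = ½(1+k)Mv² = (3/4)Mv².
Energy conservation Mgh = ½(1+k)Mv² gives v = √(2gh/(1+k)) = √(2 × 9.8 × 1.06 / 1.5) = 3.722 m/s.
The angular speed follows from ω = v/R = 3.722/0.071 ≈ 52.4 rad/s.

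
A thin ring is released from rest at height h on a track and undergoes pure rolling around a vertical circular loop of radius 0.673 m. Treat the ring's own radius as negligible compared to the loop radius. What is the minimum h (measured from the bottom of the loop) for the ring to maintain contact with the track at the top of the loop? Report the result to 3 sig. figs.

h_min ≈ 2.02 m

For this body I = MR², i.e. k = I/(MR²) = 1.
At the top, contact is just lost when gravity alone supplies the centripetal force: Mg = Mv_top²/r, i.e. v_top² = gr.
With ω = v/R, the kinetic energy at speed v is ½(1+k)Mv² = Mv².
Energy conservation from release (height h) to the top (height 2r): Mgh = Mg(2r) + M·gr.
Thus h_min = 2r + (1+k)r/2 = r(2 + 2/2) = 0.673 × 3 ≈ 2.02 m.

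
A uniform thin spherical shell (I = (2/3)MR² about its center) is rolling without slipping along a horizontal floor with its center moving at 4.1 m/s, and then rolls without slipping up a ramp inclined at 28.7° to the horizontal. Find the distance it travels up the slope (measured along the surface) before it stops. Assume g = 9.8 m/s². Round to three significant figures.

With I = (2/3)MR², the ratio k = I/(MR²) is 2/3.
Since it rolls without slipping, ω = v/R and KE = ½Mv² + ½Iω² = ½(1+k)Mv² = (5/6)Mv².
Setting this equal to Mgh gives the vertical rise h = (1+k)v₀²/(2g) = 1.667×4.1²/(2×9.8) = 1.429 m.
The distance along the slope is d = h/sinθ = 1.429/sin28.7° ≈ 2.98 m.

d ≈ 2.98 m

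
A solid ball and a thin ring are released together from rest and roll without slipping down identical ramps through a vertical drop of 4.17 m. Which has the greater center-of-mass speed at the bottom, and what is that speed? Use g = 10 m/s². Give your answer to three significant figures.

For rolling without slipping, Mgh = ½(1+k)Mv² where k = I/(MR²), so v = √(2gh/(1+k)).
Solid ball: k = 0.4, giving v = √(2×10×4.17/1.4) = 7.718 m/s.
Thin ring: k = 1, giving v = √(2×10×4.17/2) = 6.458 m/s.
The smaller k wins: the solid ball, at ≈ 7.72 m/s.

the solid ball, at v ≈ 7.72 m/s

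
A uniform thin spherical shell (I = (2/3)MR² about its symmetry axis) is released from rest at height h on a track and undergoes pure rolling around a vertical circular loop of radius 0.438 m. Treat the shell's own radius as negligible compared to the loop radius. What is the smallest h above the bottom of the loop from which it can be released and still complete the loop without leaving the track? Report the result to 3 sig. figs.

The moment of inertia is (2/3)MR², giving k ≡ I/(MR²) = 2/3.
At the top, contact is just lost when gravity alone supplies the centripetal force: Mg = Mv_top²/r, i.e. v_top² = gr.
With ω = v/R, the kinetic energy at speed v is ½(1+k)Mv² = (5/6)Mv².
Energy conservation from release (height h) to the top (height 2r): Mgh = Mg(2r) + (5/6)M·gr.
Thus h_min = 2r + (1+k)r/2 = r(2 + 1.667/2) = 0.438 × 2.833 ≈ 1.24 m.

h_min ≈ 1.24 m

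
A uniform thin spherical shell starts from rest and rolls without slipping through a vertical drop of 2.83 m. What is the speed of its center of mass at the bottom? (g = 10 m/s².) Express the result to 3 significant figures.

With I = (2/3)MR², the ratio k = I/(MR²) is 2/3.
Rolling without slipping gives ω = v/R, so the total kinetic energy is ½Mv² + ½Iω² = ½(1+k)Mv² = (5/6)Mv².
Energy conservation: Mgh = (5/6)Mv², so v = √(2gh/(1+k)) = √(2 × 10 × 2.83 / 1.667) ≈ 5.83 m/s.

v ≈ 5.83 m/s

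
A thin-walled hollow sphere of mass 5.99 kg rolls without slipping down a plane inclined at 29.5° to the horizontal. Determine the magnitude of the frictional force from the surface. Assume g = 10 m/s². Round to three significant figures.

The moment of inertia is (2/3)MR², giving k ≡ I/(MR²) = 2/3.
Newton's second law down the slope: Mg sinθ − f = Ma. The torque equation fR = Iα (with α = a/R) gives f = kMa.
Combining, a = g sinθ/(1+k) and f = kMa = kMg sinθ/(1+k).
f = (2/3) × 5.99 × 10 × sin29.5° / 1.667 ≈ 11.8 N.

f ≈ 11.8 N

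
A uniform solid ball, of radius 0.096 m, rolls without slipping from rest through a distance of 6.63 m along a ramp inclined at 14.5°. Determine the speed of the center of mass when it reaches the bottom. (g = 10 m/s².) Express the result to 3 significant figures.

For this body I = (2/5)MR², i.e. k = I/(MR²) = 0.4.
Pure rolling means v = ωR; then KE = ½Mv² + ½I(v/R)² = ½(1+k)Mv² = (7/10)Mv².
The vertical drop is h = L sinθ = 6.63 × sin14.5° = 1.66 m.
Setting Mgh = (7/10)Mv² gives v = √(2gh/(1+k)) = √(2·10·1.66/1.4) ≈ 4.87 m/s.

v ≈ 4.87 m/s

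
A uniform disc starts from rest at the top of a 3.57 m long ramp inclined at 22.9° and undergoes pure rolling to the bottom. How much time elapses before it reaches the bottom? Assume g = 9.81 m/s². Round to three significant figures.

Here I = (1/2)MR², so the shape factor k = I/(MR²) = 0.5.
Translational: Mg sinθ − f = Ma. Rotational about the CM: fR = Iα = kMRa, so f = kMa.
Hence a = g sinθ/(1+k) = 9.81×sin22.9°/1.5 = 2.545 m/s².
Starting from rest, L = ½at², so t = √(2L/a) = √(2×3.57/2.545) ≈ 1.68 s.

t ≈ 1.68 s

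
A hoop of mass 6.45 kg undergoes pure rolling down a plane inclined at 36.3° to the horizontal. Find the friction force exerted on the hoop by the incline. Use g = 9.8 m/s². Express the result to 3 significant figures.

f ≈ 18.7 N

For this body I = MR², i.e. k = I/(MR²) = 1.
Newton's second law down the slope: Mg sinθ − f = Ma. The torque equation fR = Iα (with α = a/R) gives f = kMa.
Combining, a = g sinθ/(1+k) and f = kMa = kMg sinθ/(1+k).
f = 1 × 6.45 × 9.8 × sin36.3° / 2 ≈ 18.7 N.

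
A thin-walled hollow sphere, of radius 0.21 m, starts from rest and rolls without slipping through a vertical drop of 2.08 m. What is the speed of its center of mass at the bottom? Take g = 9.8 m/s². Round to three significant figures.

v ≈ 4.95 m/s

With I = (2/3)MR², the ratio k = I/(MR²) is 2/3.
Since it rolls without slipping, ω = v/R and KE = ½Mv² + ½Iω² = ½(1+k)Mv² = (5/6)Mv².
Energy conservation: Mgh = (5/6)Mv², so v = √(2gh/(1+k)) = √(2 × 9.8 × 2.08 / 1.667) ≈ 4.95 m/s.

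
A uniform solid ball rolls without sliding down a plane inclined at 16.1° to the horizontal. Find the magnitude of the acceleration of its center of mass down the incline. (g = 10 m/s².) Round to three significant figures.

With I = (2/5)MR², the ratio k = I/(MR²) is 0.4.
Along the incline Mg sinθ − f = Ma, and torque about the center fR = Iα = kMR²(a/R) gives f = kMa.
Eliminating f: Mg sinθ = (1+k)Ma, so a = g sinθ/(1+k) = 10 × sin16.1° / 1.4 ≈ 1.98 m/s².

a ≈ 1.98 m/s²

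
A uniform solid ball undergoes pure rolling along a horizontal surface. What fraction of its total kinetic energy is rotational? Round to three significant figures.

With I = (2/5)MR², the ratio k = I/(MR²) is 0.4.
Since ω = v/R, the translational part is ½Mv² and the rotational part is ½I(v/R)² = ½kMv²; the total is ½(1+k)Mv².
The rotational fraction is therefore k/(1+k) = 0.4/1.4 ≈ 0.286.

fraction ≈ 0.286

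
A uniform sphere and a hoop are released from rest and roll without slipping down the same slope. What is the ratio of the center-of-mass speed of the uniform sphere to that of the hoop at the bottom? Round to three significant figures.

v_ratio ≈ 1.20

Each satisfies Mgh = ½(1+k)Mv² with k = I/(MR²), so v ∝ 1/√(1+k).
For the uniform sphere k = 0.4; for the hoop k = 1.
v₁/v₂ = √((1+k₂)/(1+k₁)) = √(2/1.4) ≈ 1.20.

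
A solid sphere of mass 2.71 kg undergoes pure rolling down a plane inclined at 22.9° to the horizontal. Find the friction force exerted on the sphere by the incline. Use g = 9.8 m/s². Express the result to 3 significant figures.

f ≈ 2.95 N

Here I = (2/5)MR², so the shape factor k = I/(MR²) = 0.4.
Newton's second law down the slope: Mg sinθ − f = Ma. The torque equation fR = Iα (with α = a/R) gives f = kMa.
Combining, a = g sinθ/(1+k) and f = kMa = kMg sinθ/(1+k).
f = 0.4 × 2.71 × 9.8 × sin22.9° / 1.4 ≈ 2.95 N.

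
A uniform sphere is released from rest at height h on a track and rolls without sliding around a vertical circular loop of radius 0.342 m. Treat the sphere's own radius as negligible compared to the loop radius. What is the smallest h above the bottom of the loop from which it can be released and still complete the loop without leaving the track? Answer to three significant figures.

h_min ≈ 0.923 m

Here I = (2/5)MR², so the shape factor k = I/(MR²) = 0.4.
At the top, contact is just lost when gravity alone supplies the centripetal force: Mg = Mv_top²/r, i.e. v_top² = gr.
With ω = v/R, the kinetic energy at speed v is ½(1+k)Mv² = (7/10)Mv².
Energy conservation from release (height h) to the top (height 2r): Mgh = Mg(2r) + (7/10)M·gr.
Thus h_min = 2r + (1+k)r/2 = r(2 + 1.4/2) = 0.342 × 2.7 ≈ 0.923 m.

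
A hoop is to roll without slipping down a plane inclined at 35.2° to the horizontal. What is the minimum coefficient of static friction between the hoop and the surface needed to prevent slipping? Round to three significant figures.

μ_min ≈ 0.353

Here I = MR², so the shape factor k = I/(MR²) = 1.
Newton's second law down the slope: Mg sinθ − f = Ma. The torque equation fR = Iα (with α = a/R) gives f = kMa.
These give a = g sinθ/(1+k) and the required friction f = kMg sinθ/(1+k).
The normal force is N = Mg cosθ, so μ_min = f/N = k tanθ/(1+k).
μ_min = 1 × tan35.2° / 2 ≈ 0.353.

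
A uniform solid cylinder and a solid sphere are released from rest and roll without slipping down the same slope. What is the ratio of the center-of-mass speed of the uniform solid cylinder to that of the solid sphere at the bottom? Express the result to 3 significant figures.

v_ratio ≈ 0.966

Each satisfies Mgh = ½(1+k)Mv² with k = I/(MR²), so v ∝ 1/√(1+k).
For the uniform solid cylinder k = 0.5; for the solid sphere k = 0.4.
v₁/v₂ = √((1+k₂)/(1+k₁)) = √(1.4/1.5) ≈ 0.966.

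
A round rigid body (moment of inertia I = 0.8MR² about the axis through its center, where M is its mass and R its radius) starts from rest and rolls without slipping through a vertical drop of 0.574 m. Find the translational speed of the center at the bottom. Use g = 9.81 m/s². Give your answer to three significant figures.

With I = 0.8MR², the ratio k = I/(MR²) is 0.8.
Since it rolls without slipping, ω = v/R and KE = ½Mv² + ½Iω² = ½(1+k)Mv² = (9/10)Mv².
Setting Mgh = (9/10)Mv² gives v = √(2gh/(1+k)) = √(2·9.81·0.574/1.8) ≈ 2.50 m/s.

v ≈ 2.50 m/s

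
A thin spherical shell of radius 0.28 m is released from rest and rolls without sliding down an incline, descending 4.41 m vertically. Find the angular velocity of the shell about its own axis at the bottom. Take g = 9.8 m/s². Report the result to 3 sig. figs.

ω ≈ 25.7 rad/s

For this body I = (2/3)MR², i.e. k = I/(MR²) = 2/3.
Pure rolling means v = ωR; then KE = ½Mv² + ½I(v/R)² = ½(1+k)Mv² = (5/6)Mv².
Energy conservation Mgh = ½(1+k)Mv² gives v = √(2gh/(1+k)) = √(2 × 9.8 × 4.41 / 1.667) = 7.201 m/s.
Then ω = v/R = 7.201 / 0.28 ≈ 25.7 rad/s.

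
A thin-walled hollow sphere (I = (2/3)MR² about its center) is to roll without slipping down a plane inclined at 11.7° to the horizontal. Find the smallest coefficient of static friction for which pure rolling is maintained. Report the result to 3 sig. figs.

μ_min ≈ 0.0828

Here I = (2/3)MR², so the shape factor k = I/(MR²) = 2/3.
Newton's second law down the slope: Mg sinθ − f = Ma. The torque equation fR = Iα (with α = a/R) gives f = kMa.
These give a = g sinθ/(1+k) and the required friction f = kMg sinθ/(1+k).
With N = Mg cosθ, the no-slip condition f ≤ μN gives μ_min = f/N = k tanθ/(1+k).
μ_min = (2/3) × tan11.7° / 1.667 ≈ 0.0828.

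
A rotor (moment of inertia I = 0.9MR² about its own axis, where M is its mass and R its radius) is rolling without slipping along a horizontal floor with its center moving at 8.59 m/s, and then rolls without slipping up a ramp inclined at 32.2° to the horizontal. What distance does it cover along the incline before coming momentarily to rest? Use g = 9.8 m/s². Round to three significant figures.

For this body I = 0.9MR², i.e. k = I/(MR²) = 0.9.
Since it rolls without slipping, ω = v/R and KE = ½Mv² + ½Iω² = ½(1+k)Mv² = (19/20)Mv².
Setting this equal to Mgh gives the vertical rise h = (1+k)v₀²/(2g) = 1.9×8.59²/(2×9.8) = 7.153 m.
The distance along the slope is d = h/sinθ = 7.153/sin32.2° ≈ 13.4 m.

d ≈ 13.4 m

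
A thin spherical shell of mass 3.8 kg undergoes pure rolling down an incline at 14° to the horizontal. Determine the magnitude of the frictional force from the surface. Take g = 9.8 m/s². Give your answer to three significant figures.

The moment of inertia is (2/3)MR², giving k ≡ I/(MR²) = 2/3.
Translational: Mg sinθ − f = Ma. Rotational about the CM: fR = Iα = kMRa, so f = kMa.
Combining, a = g sinθ/(1+k) and f = kMa = kMg sinθ/(1+k).
f = (2/3) × 3.8 × 9.8 × sin14° / 1.667 ≈ 3.60 N.

f ≈ 3.60 N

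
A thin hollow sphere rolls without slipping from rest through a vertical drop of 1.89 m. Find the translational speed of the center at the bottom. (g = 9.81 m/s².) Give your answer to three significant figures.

v ≈ 4.72 m/s

For this body I = (2/3)MR², i.e. k = I/(MR²) = 2/3.
Since it rolls without slipping, ω = v/R and KE = ½Mv² + ½Iω² = ½(1+k)Mv² = (5/6)Mv².
Setting Mgh = (5/6)Mv² gives v = √(2gh/(1+k)) = √(2·9.81·1.89/1.667) ≈ 4.72 m/s.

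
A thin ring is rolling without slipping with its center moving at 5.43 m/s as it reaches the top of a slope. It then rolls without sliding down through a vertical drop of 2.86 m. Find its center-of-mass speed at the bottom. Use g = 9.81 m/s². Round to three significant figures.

For this body I = MR², i.e. k = I/(MR²) = 1.
The rolling condition ω = v/R makes the rotational term ½I(v/R)² = ½kMv², so KE_total = ½(1+k)Mv² = Mv².
Energy conservation: Mv₀² + Mgh = Mv², so v² = v₀² + 2gh/(1+k).
v = √(5.43² + 2×9.81×2.86/2) = √57.54 ≈ 7.59 m/s.

v ≈ 7.59 m/s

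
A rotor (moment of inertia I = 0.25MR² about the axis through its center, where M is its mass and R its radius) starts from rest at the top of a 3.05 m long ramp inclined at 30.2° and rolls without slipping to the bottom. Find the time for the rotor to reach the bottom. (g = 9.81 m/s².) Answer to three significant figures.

t ≈ 1.24 s

The moment of inertia is 0.25MR², giving k ≡ I/(MR²) = 0.25.
Translational: Mg sinθ − f = Ma. Rotational about the CM: fR = Iα = kMRa, so f = kMa.
Hence a = g sinθ/(1+k) = 9.81×sin30.2°/1.25 = 3.948 m/s².
With constant a from rest, t = √(2L/a) = √(2·3.05/3.948) ≈ 1.24 s.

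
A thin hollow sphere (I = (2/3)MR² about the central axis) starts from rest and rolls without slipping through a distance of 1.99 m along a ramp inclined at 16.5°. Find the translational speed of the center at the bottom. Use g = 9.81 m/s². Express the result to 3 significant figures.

v ≈ 2.58 m/s

With I = (2/3)MR², the ratio k = I/(MR²) is 2/3.
Rolling without slipping gives ω = v/R, so the total kinetic energy is ½Mv² + ½Iω² = ½(1+k)Mv² = (5/6)Mv².
The vertical drop is h = L sinθ = 1.99 × sin16.5° = 0.5652 m.
Setting Mgh = (5/6)Mv² gives v = √(2gh/(1+k)) = √(2·9.81·0.5652/1.667) ≈ 2.58 m/s.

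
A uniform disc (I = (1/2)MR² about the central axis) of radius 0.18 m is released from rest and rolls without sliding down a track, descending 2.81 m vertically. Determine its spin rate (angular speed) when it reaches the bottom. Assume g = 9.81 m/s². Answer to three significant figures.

With I = (1/2)MR², the ratio k = I/(MR²) is 0.5.
Rolling without slipping gives ω = v/R, so the total kinetic energy is ½Mv² + ½Iω² = ½(1+k)Mv² = (3/4)Mv².
Energy conservation Mgh = ½(1+k)Mv² gives v = √(2gh/(1+k)) = √(2 × 9.81 × 2.81 / 1.5) = 6.063 m/s.
The angular speed follows from ω = v/R = 6.063/0.18 ≈ 33.7 rad/s.

ω ≈ 33.7 rad/s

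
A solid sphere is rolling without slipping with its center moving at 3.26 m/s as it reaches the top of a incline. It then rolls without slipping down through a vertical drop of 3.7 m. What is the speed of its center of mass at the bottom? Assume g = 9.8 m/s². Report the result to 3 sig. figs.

v ≈ 7.90 m/s

For this body I = (2/5)MR², i.e. k = I/(MR²) = 0.4.
Rolling without slipping gives ω = v/R, so the total kinetic energy is ½Mv² + ½Iω² = ½(1+k)Mv² = (7/10)Mv².
Energy conservation: (7/10)Mv₀² + Mgh = (7/10)Mv², so v² = v₀² + 2gh/(1+k).
v = √(3.26² + 2×9.8×3.7/1.4) = √62.43 ≈ 7.90 m/s.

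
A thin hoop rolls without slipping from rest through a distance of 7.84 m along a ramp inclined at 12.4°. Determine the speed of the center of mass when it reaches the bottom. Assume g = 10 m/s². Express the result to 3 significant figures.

With I = MR², the ratio k = I/(MR²) is 1.
Rolling without slipping gives ω = v/R, so the total kinetic energy is ½Mv² + ½Iω² = ½(1+k)Mv² = Mv².
The vertical drop is h = L sinθ = 7.84 × sin12.4° = 1.684 m.
Setting Mgh = Mv² gives v = √(2gh/(1+k)) = √(2·10·1.684/2) ≈ 4.10 m/s.

v ≈ 4.10 m/s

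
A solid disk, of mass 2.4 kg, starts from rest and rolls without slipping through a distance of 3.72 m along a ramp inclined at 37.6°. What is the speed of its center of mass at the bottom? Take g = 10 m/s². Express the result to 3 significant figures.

With I = (1/2)MR², the ratio k = I/(MR²) is 0.5.
Pure rolling means v = ωR; then KE = ½Mv² + ½I(v/R)² = ½(1+k)Mv² = (3/4)Mv².
The vertical drop is h = L sinθ = 3.72 × sin37.6° = 2.27 m.
Energy conservation: Mgh = (3/4)Mv², so v = √(2gh/(1+k)) = √(2 × 10 × 2.27 / 1.5) ≈ 5.50 m/s.

v ≈ 5.50 m/s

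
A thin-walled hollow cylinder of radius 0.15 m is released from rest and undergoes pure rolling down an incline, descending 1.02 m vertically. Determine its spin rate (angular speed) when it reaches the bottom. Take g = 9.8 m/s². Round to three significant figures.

ω ≈ 21.1 rad/s

With I = MR², the ratio k = I/(MR²) is 1.
Rolling without slipping gives ω = v/R, so the total kinetic energy is ½Mv² + ½Iω² = ½(1+k)Mv² = Mv².
Energy conservation Mgh = ½(1+k)Mv² gives v = √(2gh/(1+k)) = √(2 × 9.8 × 1.02 / 2) = 3.162 m/s.
The angular speed follows from ω = v/R = 3.162/0.15 ≈ 21.1 rad/s.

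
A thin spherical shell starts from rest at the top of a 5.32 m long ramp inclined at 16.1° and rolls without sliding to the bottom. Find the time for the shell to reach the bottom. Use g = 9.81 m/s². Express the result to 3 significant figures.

The moment of inertia is (2/3)MR², giving k ≡ I/(MR²) = 2/3.
Translational: Mg sinθ − f = Ma. Rotational about the CM: fR = Iα = kMRa, so f = kMa.
Hence a = g sinθ/(1+k) = 9.81×sin16.1°/1.667 = 1.632 m/s².
With constant a from rest, t = √(2L/a) = √(2·5.32/1.632) ≈ 2.55 s.

t ≈ 2.55 s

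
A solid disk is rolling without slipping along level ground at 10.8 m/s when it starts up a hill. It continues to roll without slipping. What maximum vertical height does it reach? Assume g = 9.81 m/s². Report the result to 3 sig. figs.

The moment of inertia is (1/2)MR², giving k ≡ I/(MR²) = 0.5.
Pure rolling means v = ωR; then KE = ½Mv² + ½I(v/R)² = ½(1+k)Mv² = (3/4)Mv².
All of this converts to potential energy at the highest point: (3/4)Mv₀² = Mgh.
Thus h = (1+k)v₀²/(2g) = 1.5 × 10.8² / (2 × 9.81) ≈ 8.92 m.

h ≈ 8.92 m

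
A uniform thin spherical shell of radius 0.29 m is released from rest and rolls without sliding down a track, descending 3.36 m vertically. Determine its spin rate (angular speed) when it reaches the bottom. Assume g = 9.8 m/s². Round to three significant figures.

With I = (2/3)MR², the ratio k = I/(MR²) is 2/3.
The rolling condition ω = v/R makes the rotational term ½I(v/R)² = ½kMv², so KE_total = ½(1+k)Mv² = (5/6)Mv².
Energy conservation Mgh = ½(1+k)Mv² gives v = √(2gh/(1+k)) = √(2 × 9.8 × 3.36 / 1.667) = 6.286 m/s.
The angular speed follows from ω = v/R = 6.286/0.29 ≈ 21.7 rad/s.

ω ≈ 21.7 rad/s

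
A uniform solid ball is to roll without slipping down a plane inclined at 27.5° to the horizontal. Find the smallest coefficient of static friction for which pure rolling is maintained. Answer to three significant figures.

With I = (2/5)MR², the ratio k = I/(MR²) is 0.4.
Newton's second law down the slope: Mg sinθ − f = Ma. The torque equation fR = Iα (with α = a/R) gives f = kMa.
These give a = g sinθ/(1+k) and the required friction f = kMg sinθ/(1+k).
The normal force is N = Mg cosθ, so μ_min = f/N = k tanθ/(1+k).
μ_min = 0.4 × tan27.5° / 1.4 ≈ 0.149.

μ_min ≈ 0.149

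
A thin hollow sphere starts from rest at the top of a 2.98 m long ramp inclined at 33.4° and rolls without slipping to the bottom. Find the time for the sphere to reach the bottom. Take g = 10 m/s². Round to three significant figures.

The moment of inertia is (2/3)MR², giving k ≡ I/(MR²) = 2/3.
Along the incline Mg sinθ − f = Ma, and torque about the center fR = Iα = kMR²(a/R) gives f = kMa.
Hence a = g sinθ/(1+k) = 10×sin33.4°/1.667 = 3.303 m/s².
With constant a from rest, t = √(2L/a) = √(2·2.98/3.303) ≈ 1.34 s.

t ≈ 1.34 s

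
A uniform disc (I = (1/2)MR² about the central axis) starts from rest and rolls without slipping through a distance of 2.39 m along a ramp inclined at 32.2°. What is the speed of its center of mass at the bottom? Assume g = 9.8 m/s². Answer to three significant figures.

v ≈ 4.08 m/s

For this body I = (1/2)MR², i.e. k = I/(MR²) = 0.5.
Rolling without slipping gives ω = v/R, so the total kinetic energy is ½Mv² + ½Iω² = ½(1+k)Mv² = (3/4)Mv².
The vertical drop is h = L sinθ = 2.39 × sin32.2° = 1.274 m.
Energy conservation: Mgh = (3/4)Mv², so v = √(2gh/(1+k)) = √(2 × 9.8 × 1.274 / 1.5) ≈ 4.08 m/s.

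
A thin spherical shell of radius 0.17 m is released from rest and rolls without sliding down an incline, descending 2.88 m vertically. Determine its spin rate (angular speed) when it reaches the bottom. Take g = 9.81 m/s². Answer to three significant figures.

The moment of inertia is (2/3)MR², giving k ≡ I/(MR²) = 2/3.
The rolling condition ω = v/R makes the rotational term ½I(v/R)² = ½kMv², so KE_total = ½(1+k)Mv² = (5/6)Mv².
Energy conservation Mgh = ½(1+k)Mv² gives v = √(2gh/(1+k)) = √(2 × 9.81 × 2.88 / 1.667) = 5.823 m/s.
The angular speed follows from ω = v/R = 5.823/0.17 ≈ 34.3 rad/s.

ω ≈ 34.3 rad/s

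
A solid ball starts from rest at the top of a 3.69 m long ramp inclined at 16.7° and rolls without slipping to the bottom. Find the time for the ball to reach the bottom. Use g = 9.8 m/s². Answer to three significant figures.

For this body I = (2/5)MR², i.e. k = I/(MR²) = 0.4.
Along the incline Mg sinθ − f = Ma, and torque about the center fR = Iα = kMR²(a/R) gives f = kMa.
Hence a = g sinθ/(1+k) = 9.8×sin16.7°/1.4 = 2.012 m/s².
Starting from rest, L = ½at², so t = √(2L/a) = √(2×3.69/2.012) ≈ 1.92 s.

t ≈ 1.92 s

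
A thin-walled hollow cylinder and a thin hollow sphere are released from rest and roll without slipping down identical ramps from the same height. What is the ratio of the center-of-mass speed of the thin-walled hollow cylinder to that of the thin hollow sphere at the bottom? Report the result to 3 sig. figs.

v_ratio ≈ 0.913

Each satisfies Mgh = ½(1+k)Mv² with k = I/(MR²), so v ∝ 1/√(1+k).
For the thin-walled hollow cylinder k = 1; for the thin hollow sphere k = 2/3.
v₁/v₂ = √((1+k₂)/(1+k₁)) = √(1.667/2) ≈ 0.913.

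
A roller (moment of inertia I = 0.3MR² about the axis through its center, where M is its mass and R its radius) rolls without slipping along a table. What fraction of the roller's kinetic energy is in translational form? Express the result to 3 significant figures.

fraction ≈ 0.769

The moment of inertia is 0.3MR², giving k ≡ I/(MR²) = 0.3.
Since ω = v/R, the translational part is ½Mv² and the rotational part is ½I(v/R)² = ½kMv²; the total is ½(1+k)Mv².
The translational fraction is therefore 1/(1+k) = 1/1.3 ≈ 0.769.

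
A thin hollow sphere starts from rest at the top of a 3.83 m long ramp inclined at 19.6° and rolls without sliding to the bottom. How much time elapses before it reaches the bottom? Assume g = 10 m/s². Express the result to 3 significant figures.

t ≈ 1.95 s

The moment of inertia is (2/3)MR², giving k ≡ I/(MR²) = 2/3.
Along the incline Mg sinθ − f = Ma, and torque about the center fR = Iα = kMR²(a/R) gives f = kMa.
Hence a = g sinθ/(1+k) = 10×sin19.6°/1.667 = 2.013 m/s².
With constant a from rest, t = √(2L/a) = √(2·3.83/2.013) ≈ 1.95 s.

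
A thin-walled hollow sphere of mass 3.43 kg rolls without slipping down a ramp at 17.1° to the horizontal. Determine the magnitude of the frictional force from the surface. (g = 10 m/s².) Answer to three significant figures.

The moment of inertia is (2/3)MR², giving k ≡ I/(MR²) = 2/3.
Translational: Mg sinθ − f = Ma. Rotational about the CM: fR = Iα = kMRa, so f = kMa.
Combining, a = g sinθ/(1+k) and f = kMa = kMg sinθ/(1+k).
f = (2/3) × 3.43 × 10 × sin17.1° / 1.667 ≈ 4.03 N.

f ≈ 4.03 N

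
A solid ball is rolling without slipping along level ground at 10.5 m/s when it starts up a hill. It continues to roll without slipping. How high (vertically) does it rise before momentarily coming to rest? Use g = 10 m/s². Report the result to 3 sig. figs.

h ≈ 7.72 m

Here I = (2/5)MR², so the shape factor k = I/(MR²) = 0.4.
Pure rolling means v = ωR; then KE = ½Mv² + ½I(v/R)² = ½(1+k)Mv² = (7/10)Mv².
At the top the kinetic energy is zero, so (7/10)Mv₀² = Mgh.
Thus h = (1+k)v₀²/(2g) = 1.4 × 10.5² / (2 × 10) ≈ 7.72 m.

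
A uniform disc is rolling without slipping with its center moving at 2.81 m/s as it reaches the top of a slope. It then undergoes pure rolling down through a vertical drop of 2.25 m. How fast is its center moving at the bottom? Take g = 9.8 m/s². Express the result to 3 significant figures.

v ≈ 6.11 m/s

The moment of inertia is (1/2)MR², giving k ≡ I/(MR²) = 0.5.
The rolling condition ω = v/R makes the rotational term ½I(v/R)² = ½kMv², so KE_total = ½(1+k)Mv² = (3/4)Mv².
Energy conservation: (3/4)Mv₀² + Mgh = (3/4)Mv², so v² = v₀² + 2gh/(1+k).
v = √(2.81² + 2×9.8×2.25/1.5) = √37.3 ≈ 6.11 m/s.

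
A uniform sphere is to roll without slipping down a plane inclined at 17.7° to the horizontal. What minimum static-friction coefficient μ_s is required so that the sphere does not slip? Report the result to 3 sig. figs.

Here I = (2/5)MR², so the shape factor k = I/(MR²) = 0.4.
Along the incline Mg sinθ − f = Ma, and torque about the center fR = Iα = kMR²(a/R) gives f = kMa.
These give a = g sinθ/(1+k) and the required friction f = kMg sinθ/(1+k).
The normal force is N = Mg cosθ, so μ_min = f/N = k tanθ/(1+k).
μ_min = 0.4 × tan17.7° / 1.4 ≈ 0.0912.

μ_min ≈ 0.0912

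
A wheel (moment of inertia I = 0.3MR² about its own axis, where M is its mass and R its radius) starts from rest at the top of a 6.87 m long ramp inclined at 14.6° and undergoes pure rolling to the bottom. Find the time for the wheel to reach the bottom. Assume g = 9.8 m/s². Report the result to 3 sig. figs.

The moment of inertia is 0.3MR², giving k ≡ I/(MR²) = 0.3.
Translational: Mg sinθ − f = Ma. Rotational about the CM: fR = Iα = kMRa, so f = kMa.
Hence a = g sinθ/(1+k) = 9.8×sin14.6°/1.3 = 1.9 m/s².
With constant a from rest, t = √(2L/a) = √(2·6.87/1.9) ≈ 2.69 s.

t ≈ 2.69 s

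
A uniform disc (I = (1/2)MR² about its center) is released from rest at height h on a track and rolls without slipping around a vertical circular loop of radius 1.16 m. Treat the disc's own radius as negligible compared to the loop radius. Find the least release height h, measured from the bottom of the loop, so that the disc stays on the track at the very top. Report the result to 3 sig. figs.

h_min ≈ 3.19 m

Here I = (1/2)MR², so the shape factor k = I/(MR²) = 0.5.
At the top, contact is just lost when gravity alone supplies the centripetal force: Mg = Mv_top²/r, i.e. v_top² = gr.
With ω = v/R, the kinetic energy at speed v is ½(1+k)Mv² = (3/4)Mv².
Energy conservation from release (height h) to the top (height 2r): Mgh = Mg(2r) + (3/4)M·gr.
Thus h_min = 2r + (1+k)r/2 = r(2 + 1.5/2) = 1.16 × 2.75 ≈ 3.19 m.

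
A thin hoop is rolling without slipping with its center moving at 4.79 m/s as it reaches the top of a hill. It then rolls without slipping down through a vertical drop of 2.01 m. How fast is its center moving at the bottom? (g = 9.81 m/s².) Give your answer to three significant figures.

Here I = MR², so the shape factor k = I/(MR²) = 1.
Since it rolls without slipping, ω = v/R and KE = ½Mv² + ½Iω² = ½(1+k)Mv² = Mv².
Energy conservation: Mv₀² + Mgh = Mv², so v² = v₀² + 2gh/(1+k).
v = √(4.79² + 2×9.81×2.01/2) = √42.66 ≈ 6.53 m/s.

v ≈ 6.53 m/s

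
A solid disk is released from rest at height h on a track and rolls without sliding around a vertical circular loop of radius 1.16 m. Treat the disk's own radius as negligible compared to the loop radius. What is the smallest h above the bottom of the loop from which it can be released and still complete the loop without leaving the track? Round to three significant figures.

h_min ≈ 3.19 m

Here I = (1/2)MR², so the shape factor k = I/(MR²) = 0.5.
At the top of the loop, the minimum-contact condition is Mg = Mv_top²/r, so v_top² = gr.
With ω = v/R, the kinetic energy at speed v is ½(1+k)Mv² = (3/4)Mv².
Energy conservation from release (height h) to the top (height 2r): Mgh = Mg(2r) + (3/4)M·gr.
Thus h_min = 2r + (1+k)r/2 = r(2 + 1.5/2) = 1.16 × 2.75 ≈ 3.19 m.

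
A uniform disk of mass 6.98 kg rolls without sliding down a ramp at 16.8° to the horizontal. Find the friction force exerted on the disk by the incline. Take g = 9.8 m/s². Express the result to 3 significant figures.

Here I = (1/2)MR², so the shape factor k = I/(MR²) = 0.5.
Newton's second law down the slope: Mg sinθ − f = Ma. The torque equation fR = Iα (with α = a/R) gives f = kMa.
Combining, a = g sinθ/(1+k) and f = kMa = kMg sinθ/(1+k).
f = 0.5 × 6.98 × 9.8 × sin16.8° / 1.5 ≈ 6.59 N.

f ≈ 6.59 N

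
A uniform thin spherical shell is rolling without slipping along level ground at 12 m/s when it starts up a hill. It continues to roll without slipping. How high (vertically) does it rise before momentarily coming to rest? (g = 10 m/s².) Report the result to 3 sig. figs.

h ≈ 12.0 m

For this body I = (2/3)MR², i.e. k = I/(MR²) = 2/3.
The rolling condition ω = v/R makes the rotational term ½I(v/R)² = ½kMv², so KE_total = ½(1+k)Mv² = (5/6)Mv².
All of this converts to potential energy at the highest point: (5/6)Mv₀² = Mgh.
Thus h = (1+k)v₀²/(2g) = 1.667 × 12² / (2 × 10) ≈ 12.0 m.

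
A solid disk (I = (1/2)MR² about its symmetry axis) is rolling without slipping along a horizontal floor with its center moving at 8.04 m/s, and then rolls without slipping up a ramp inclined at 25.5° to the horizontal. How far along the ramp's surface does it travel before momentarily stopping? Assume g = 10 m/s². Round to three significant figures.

The moment of inertia is (1/2)MR², giving k ≡ I/(MR²) = 0.5.
Since it rolls without slipping, ω = v/R and KE = ½Mv² + ½Iω² = ½(1+k)Mv² = (3/4)Mv².
Setting this equal to Mgh gives the vertical rise h = (1+k)v₀²/(2g) = 1.5×8.04²/(2×10) = 4.848 m.
Along the incline, d = h/sinθ = 4.848/sin25.5° ≈ 11.3 m.

d ≈ 11.3 m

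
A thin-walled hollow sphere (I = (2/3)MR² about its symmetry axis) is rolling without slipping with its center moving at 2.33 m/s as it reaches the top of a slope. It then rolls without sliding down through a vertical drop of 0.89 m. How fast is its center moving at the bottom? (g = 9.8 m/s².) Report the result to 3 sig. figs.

v ≈ 3.99 m/s

For this body I = (2/3)MR², i.e. k = I/(MR²) = 2/3.
Since it rolls without slipping, ω = v/R and KE = ½Mv² + ½Iω² = ½(1+k)Mv² = (5/6)Mv².
Energy conservation: (5/6)Mv₀² + Mgh = (5/6)Mv², so v² = v₀² + 2gh/(1+k).
v = √(2.33² + 2×9.8×0.89/1.667) = √15.9 ≈ 3.99 m/s.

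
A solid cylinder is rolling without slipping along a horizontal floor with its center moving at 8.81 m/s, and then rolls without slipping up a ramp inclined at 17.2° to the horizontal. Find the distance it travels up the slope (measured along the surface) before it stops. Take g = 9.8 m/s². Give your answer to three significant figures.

d ≈ 20.1 m

For this body I = (1/2)MR², i.e. k = I/(MR²) = 0.5.
The rolling condition ω = v/R makes the rotational term ½I(v/R)² = ½kMv², so KE_total = ½(1+k)Mv² = (3/4)Mv².
Setting this equal to Mgh gives the vertical rise h = (1+k)v₀²/(2g) = 1.5×8.81²/(2×9.8) = 5.94 m.
The distance along the slope is d = h/sinθ = 5.94/sin17.2° ≈ 20.1 m.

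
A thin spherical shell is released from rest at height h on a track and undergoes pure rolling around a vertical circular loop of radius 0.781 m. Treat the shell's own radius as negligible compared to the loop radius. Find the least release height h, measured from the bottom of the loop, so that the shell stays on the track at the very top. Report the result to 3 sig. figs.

h_min ≈ 2.21 m

Here I = (2/3)MR², so the shape factor k = I/(MR²) = 2/3.
At the top, contact is just lost when gravity alone supplies the centripetal force: Mg = Mv_top²/r, i.e. v_top² = gr.
With ω = v/R, the kinetic energy at speed v is ½(1+k)Mv² = (5/6)Mv².
Energy conservation from release (height h) to the top (height 2r): Mgh = Mg(2r) + (5/6)M·gr.
Thus h_min = 2r + (1+k)r/2 = r(2 + 1.667/2) = 0.781 × 2.833 ≈ 2.21 m.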